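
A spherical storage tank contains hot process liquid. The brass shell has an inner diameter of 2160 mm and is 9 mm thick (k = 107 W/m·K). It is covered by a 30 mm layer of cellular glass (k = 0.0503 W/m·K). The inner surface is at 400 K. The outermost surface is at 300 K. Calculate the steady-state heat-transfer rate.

Spherical conduction: R = (1/r_in − 1/r_out)/(4πk) per layer; series-sum.
R_brass shell = (1/1.08 − 1/1.089)/(4π×107) = 5.691×10^-6 K/W
R_cellular glass = (1/1.089 − 1/1.119)/(4π×0.0503) = 0.03895 K/W
R_total = 0.03895 K/W
Q = ΔT/R_total = 100/0.03895

Q ≈ 2570 W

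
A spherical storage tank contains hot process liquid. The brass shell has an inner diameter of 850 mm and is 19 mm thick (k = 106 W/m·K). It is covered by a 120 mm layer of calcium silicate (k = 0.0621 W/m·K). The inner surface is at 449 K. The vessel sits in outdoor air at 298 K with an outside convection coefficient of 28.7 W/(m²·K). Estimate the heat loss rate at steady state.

Q ≈ 242 W

For a spherical shell R = (1/r₁ − 1/r₂)/(4πk); film R = 1/(h·4πr²). In series:
R_brass shell = (1/0.425 − 1/0.444)/(4π×106) = 7.559×10^-5 K/W
R_calcium silicate = (1/0.444 − 1/0.564)/(4π×0.0621) = 0.6141 K/W
R_outer film = 1/(h·4πr_o²) = 1/(28.7×4π×0.564²) = 0.008717 K/W
R_total = 0.6229 K/W
Q = ΔT/R_total = 151/0.6229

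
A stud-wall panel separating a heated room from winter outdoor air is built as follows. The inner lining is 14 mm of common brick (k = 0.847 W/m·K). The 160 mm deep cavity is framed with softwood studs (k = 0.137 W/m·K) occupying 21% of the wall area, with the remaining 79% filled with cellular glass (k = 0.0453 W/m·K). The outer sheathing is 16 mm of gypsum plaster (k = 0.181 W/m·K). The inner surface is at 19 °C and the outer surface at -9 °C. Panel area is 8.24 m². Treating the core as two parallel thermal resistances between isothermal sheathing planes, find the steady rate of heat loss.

Sheathing layers in series; stud and cavity paths in parallel between them.
R_inner = 0.014/(0.847×8.24) = 0.002006 K/W
R_stud  = 0.16/(0.137×0.21×8.24) = 0.6749 K/W
R_cav   = 0.16/(0.0453×0.79×8.24) = 0.5426 K/W
1/R_core = 1/R_stud + 1/R_cav → R_core = 0.3008 K/W
R_outer = 0.016/(0.181×8.24) = 0.01073 K/W
R_total = 0.3135 K/W
Q = ΔT/R_total = 28/0.3135

Q ≈ 89.3 W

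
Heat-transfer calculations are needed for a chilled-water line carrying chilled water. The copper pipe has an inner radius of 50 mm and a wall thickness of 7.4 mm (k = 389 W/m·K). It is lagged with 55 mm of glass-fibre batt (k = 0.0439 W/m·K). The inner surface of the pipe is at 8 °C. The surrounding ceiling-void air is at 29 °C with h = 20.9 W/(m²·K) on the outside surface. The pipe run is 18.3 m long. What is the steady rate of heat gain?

Q ≈ 153 W

Radial resistances (cylindrical: R_cond = ln(r_o/r_i)/(2πkL), R_conv = 1/(h·2πrL)):
R_copper pipe wall = ln(57.4/50)/(2π×389×18.3) = 3.086×10^-6 K/W
R_glass-fibre batt = ln(112.4/57.4)/(2π×0.0439×18.3) = 0.1331 K/W
R_outer film = 1/(h_o·2πr_oL) = 1/(20.9×2π×0.1124×18.3) = 0.003702 K/W
R_total = 0.1368 K/W
Q = ΔT/R_total = 21/0.1368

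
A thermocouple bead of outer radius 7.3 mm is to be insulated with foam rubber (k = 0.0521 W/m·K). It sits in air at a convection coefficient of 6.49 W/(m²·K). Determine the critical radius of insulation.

For a sphere r_cr = 2k/h = 2×0.0521/6.49
r_cr = 16.1 mm; since the bare radius (7.3 mm) is below r_cr, adding a thin layer of insulation will *increase* heat loss.

r_cr ≈ 16.1 mm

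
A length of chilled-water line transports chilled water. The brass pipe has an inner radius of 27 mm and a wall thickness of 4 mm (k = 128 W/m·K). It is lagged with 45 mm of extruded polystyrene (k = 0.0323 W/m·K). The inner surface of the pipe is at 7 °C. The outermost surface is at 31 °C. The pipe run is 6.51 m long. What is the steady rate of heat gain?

Radial resistances (cylindrical: R_cond = ln(r_o/r_i)/(2πkL), R_conv = 1/(h·2πrL)):
R_brass pipe wall = ln(31/27)/(2π×128×6.51) = 2.639×10^-5 K/W
R_extruded polystyrene = ln(76/31)/(2π×0.0323×6.51) = 0.6787 K/W
R_total = 0.6788 K/W
Q = ΔT/R_total = 24/0.6788

Q ≈ 35.4 W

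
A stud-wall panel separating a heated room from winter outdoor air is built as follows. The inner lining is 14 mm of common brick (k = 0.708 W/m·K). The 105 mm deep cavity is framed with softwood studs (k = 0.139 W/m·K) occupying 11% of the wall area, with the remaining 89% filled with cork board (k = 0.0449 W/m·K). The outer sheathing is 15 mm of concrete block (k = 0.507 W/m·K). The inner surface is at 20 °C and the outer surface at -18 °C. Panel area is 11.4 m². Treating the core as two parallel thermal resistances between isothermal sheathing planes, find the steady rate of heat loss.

Sheathing layers in series; stud and cavity paths in parallel between them.
R_inner = 0.014/(0.708×11.4) = 0.001735 K/W
R_stud  = 0.105/(0.139×0.11×11.4) = 0.6024 K/W
R_cav   = 0.105/(0.0449×0.89×11.4) = 0.2305 K/W
1/R_core = 1/R_stud + 1/R_cav → R_core = 0.1667 K/W
R_outer = 0.015/(0.507×11.4) = 0.002595 K/W
R_total = 0.171 K/W
Q = ΔT/R_total = 38/0.171

Q ≈ 222 W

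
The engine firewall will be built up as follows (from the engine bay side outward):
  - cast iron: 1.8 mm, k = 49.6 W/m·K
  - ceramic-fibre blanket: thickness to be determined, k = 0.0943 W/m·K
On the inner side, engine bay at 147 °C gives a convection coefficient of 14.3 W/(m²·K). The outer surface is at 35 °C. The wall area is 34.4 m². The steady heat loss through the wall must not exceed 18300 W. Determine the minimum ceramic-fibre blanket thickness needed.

L ≈ 13.3 mm

Model the wall as resistances in series:
R_inner film = 1/(h_i·A) = 1/(14.3×34.4) = 0.002033 K/W
R_cast iron = L/(kA) = 0.0018/(49.6×34.4) = 1.055×10^-6 K/W
Sum of the known resistances R_other = 0.002034 K/W
Required total resistance R_tot = ΔT/Q_allow = 112/18300 = 0.00612 K/W
R_ceramic-fibre blanket = R_tot − R_other = 0.004086 K/W
L = R·k·A = 0.004086×0.0943×34.4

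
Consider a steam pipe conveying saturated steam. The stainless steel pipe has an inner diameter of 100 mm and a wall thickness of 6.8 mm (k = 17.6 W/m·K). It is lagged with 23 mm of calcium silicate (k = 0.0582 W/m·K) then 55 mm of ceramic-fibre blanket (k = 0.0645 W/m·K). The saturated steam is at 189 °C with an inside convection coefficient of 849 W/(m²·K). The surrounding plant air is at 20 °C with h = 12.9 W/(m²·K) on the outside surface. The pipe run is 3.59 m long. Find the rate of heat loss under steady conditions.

Q ≈ 262 W

For a radial system each layer contributes R = ln(r_out/r_in)/(2πkL); films add R = 1/(hA).
R_inner film = 1/(h_i·2πr₁L) = 1/(849×2π×0.05×3.59) = 0.001044 K/W
R_stainless steel pipe wall = ln(56.8/50)/(2π×17.6×3.59) = 3.212×10^-4 K/W
R_calcium silicate = ln(79.8/56.8)/(2π×0.0582×3.59) = 0.259 K/W
R_ceramic-fibre blanket = ln(134.8/79.8)/(2π×0.0645×3.59) = 0.3603 K/W
R_outer film = 1/(h_o·2πr_oL) = 1/(12.9×2π×0.1348×3.59) = 0.02549 K/W
R_total = 0.6462 K/W
Q = ΔT/R_total = 169/0.6462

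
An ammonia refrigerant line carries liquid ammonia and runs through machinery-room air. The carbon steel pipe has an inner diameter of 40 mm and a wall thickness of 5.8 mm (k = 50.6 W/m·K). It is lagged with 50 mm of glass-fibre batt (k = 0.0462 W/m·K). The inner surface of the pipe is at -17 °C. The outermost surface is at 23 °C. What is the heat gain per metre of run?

q′ ≈ 10.8 W/m

Treating each annulus and film as a series resistance:
R_carbon steel pipe wall = ln(25.8/20)/(2π×50.6×1) = 8.009×10^-4 K/W
R_glass-fibre batt = ln(75.8/25.8)/(2π×0.0462×1) = 3.713 K/W
R_total = 3.713 K/W
Q = ΔT/R_total = 40/3.713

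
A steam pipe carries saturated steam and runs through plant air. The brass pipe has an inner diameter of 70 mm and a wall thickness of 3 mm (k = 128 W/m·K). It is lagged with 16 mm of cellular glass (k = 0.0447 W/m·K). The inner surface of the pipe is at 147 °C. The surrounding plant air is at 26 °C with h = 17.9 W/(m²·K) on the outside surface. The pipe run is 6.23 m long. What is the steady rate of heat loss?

For a radial system each layer contributes R = ln(r_out/r_in)/(2πkL); films add R = 1/(hA).
R_brass pipe wall = ln(38/35)/(2π×128×6.23) = 1.641×10^-5 K/W
R_cellular glass = ln(54/38)/(2π×0.0447×6.23) = 0.2008 K/W
R_outer film = 1/(h_o·2πr_oL) = 1/(17.9×2π×0.054×6.23) = 0.02643 K/W
R_total = 0.2273 K/W
Q = ΔT/R_total = 121/0.2273

Q ≈ 532 W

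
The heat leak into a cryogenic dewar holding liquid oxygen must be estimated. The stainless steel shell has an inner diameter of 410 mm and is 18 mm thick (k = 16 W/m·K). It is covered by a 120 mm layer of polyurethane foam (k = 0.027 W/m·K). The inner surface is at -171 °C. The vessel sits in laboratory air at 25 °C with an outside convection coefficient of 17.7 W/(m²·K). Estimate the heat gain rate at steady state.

Q ≈ 42 W

Spherical conduction: R = (1/r_in − 1/r_out)/(4πk) per layer; series-sum.
R_stainless steel shell = (1/0.205 − 1/0.223)/(4π×16) = 0.001958 K/W
R_polyurethane foam = (1/0.223 − 1/0.343)/(4π×0.027) = 4.624 K/W
R_outer film = 1/(h·4πr_o²) = 1/(17.7×4π×0.343²) = 0.03821 K/W
R_total = 4.664 K/W
Q = ΔT/R_total = 196/4.664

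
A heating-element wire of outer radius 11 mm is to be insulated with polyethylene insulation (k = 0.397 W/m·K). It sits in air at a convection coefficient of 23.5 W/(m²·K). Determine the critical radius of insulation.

r_cr ≈ 16.9 mm

For a cylinder r_cr = k/h = 0.397/23.5
r_cr = 16.9 mm; since the bare radius (11 mm) is below r_cr, adding a thin layer of insulation will *increase* heat loss.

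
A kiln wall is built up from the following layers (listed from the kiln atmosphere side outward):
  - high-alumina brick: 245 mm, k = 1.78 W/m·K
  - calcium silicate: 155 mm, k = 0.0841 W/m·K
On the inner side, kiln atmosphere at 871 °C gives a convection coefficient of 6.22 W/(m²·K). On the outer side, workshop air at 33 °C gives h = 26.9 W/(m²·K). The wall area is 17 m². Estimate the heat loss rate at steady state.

Treating each layer as a thermal resistance in series:
R_inner film = 1/(h_i·A) = 1/(6.22×17) = 0.009457 K/W
R_high-alumina brick = L/(kA) = 0.245/(1.78×17) = 0.008096 K/W
R_calcium silicate = L/(kA) = 0.155/(0.0841×17) = 0.1084 K/W
R_outer film = 1/(h_o·A) = 1/(26.9×17) = 0.002187 K/W
R_total = 0.1282 K/W
Q = ΔT / R_total = 838 / 0.1282

Q ≈ 6540 W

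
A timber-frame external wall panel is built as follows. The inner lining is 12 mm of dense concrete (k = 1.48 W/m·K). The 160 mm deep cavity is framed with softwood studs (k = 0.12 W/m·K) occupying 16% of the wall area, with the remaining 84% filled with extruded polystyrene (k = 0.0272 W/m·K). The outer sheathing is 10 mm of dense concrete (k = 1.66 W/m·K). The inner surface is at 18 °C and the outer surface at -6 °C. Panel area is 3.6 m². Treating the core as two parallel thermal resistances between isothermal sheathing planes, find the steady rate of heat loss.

Q ≈ 22.6 W

Sheathing layers in series; stud and cavity paths in parallel between them.
R_inner = 0.012/(1.48×3.6) = 0.002252 K/W
R_stud  = 0.16/(0.12×0.16×3.6) = 2.315 K/W
R_cav   = 0.16/(0.0272×0.84×3.6) = 1.945 K/W
1/R_core = 1/R_stud + 1/R_cav → R_core = 1.057 K/W
R_outer = 0.01/(1.66×3.6) = 0.001673 K/W
R_total = 1.061 K/W
Q = ΔT/R_total = 24/1.061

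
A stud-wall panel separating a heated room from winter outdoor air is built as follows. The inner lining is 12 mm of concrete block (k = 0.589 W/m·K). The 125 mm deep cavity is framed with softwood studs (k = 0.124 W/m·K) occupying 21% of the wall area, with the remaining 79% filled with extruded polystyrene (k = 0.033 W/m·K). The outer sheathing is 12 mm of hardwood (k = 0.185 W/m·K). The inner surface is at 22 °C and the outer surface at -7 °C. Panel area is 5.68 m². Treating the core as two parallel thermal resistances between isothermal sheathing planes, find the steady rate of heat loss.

Sheathing layers in series; stud and cavity paths in parallel between them.
R_inner = 0.012/(0.589×5.68) = 0.003587 K/W
R_stud  = 0.125/(0.124×0.21×5.68) = 0.8451 K/W
R_cav   = 0.125/(0.033×0.79×5.68) = 0.8442 K/W
1/R_core = 1/R_stud + 1/R_cav → R_core = 0.4223 K/W
R_outer = 0.012/(0.185×5.68) = 0.01142 K/W
R_total = 0.4373 K/W
Q = ΔT/R_total = 29/0.4373

Q ≈ 66.3 W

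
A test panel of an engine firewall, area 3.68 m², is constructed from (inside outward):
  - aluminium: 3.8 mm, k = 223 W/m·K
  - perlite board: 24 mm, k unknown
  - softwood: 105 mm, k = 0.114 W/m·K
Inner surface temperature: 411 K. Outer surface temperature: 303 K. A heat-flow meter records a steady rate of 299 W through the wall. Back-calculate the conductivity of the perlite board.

k ≈ 0.0588 W/(m·K)

Using the resistance-network approach (series):
R_aluminium = L/(kA) = 0.0038/(223×3.68) = 4.631×10^-6 K/W
R_softwood = L/(kA) = 0.105/(0.114×3.68) = 0.2503 K/W
Sum of known resistances R_other = 0.2503 K/W
Total R = ΔT/Q = 108/299 = 0.3612 K/W
R_perlite board = R_total − R_other = 0.1109 K/W
k = L/(R·A) = 0.024/(0.1109×3.68)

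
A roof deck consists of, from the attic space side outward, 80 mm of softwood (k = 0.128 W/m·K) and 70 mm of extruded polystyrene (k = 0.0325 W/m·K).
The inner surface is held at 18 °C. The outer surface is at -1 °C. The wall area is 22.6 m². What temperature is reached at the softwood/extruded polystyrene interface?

T ≈ 13.7 °C

Series thermal resistances:
R_softwood = L/(kA) = 0.08/(0.128×22.6) = 0.02765 K/W
R_extruded polystyrene = L/(kA) = 0.07/(0.0325×22.6) = 0.0953 K/W
R_total = 0.123 K/W;  Q = ΔT/R_total = 19/0.123 = 154.5 W
T_interface = T_inner − Q·ΣR(inner→interface) = 18 − 155×0.02765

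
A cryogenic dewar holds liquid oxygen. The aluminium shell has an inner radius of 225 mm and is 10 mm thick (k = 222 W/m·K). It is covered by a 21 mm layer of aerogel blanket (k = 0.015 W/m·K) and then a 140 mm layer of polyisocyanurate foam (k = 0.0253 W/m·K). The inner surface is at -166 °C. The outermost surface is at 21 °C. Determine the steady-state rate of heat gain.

Each spherical layer contributes R = (1/r_i − 1/r_o)/(4πk):
R_aluminium shell = (1/0.225 − 1/0.235)/(4π×222) = 6.779×10^-5 K/W
R_aerogel blanket = (1/0.235 − 1/0.256)/(4π×0.015) = 1.852 K/W
R_polyisocyanurate foam = (1/0.256 − 1/0.396)/(4π×0.0253) = 4.344 K/W
R_total = 6.196 K/W
Q = ΔT/R_total = 187/6.196

Q ≈ 30.2 W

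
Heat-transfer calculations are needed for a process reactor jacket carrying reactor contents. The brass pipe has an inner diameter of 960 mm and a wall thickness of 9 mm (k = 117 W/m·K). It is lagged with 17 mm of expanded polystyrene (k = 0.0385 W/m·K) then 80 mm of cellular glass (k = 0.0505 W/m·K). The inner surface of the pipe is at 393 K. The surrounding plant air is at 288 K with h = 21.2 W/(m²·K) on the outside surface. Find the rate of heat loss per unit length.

q′ ≈ 170 W/m

Radial resistances (cylindrical: R_cond = ln(r_o/r_i)/(2πkL), R_conv = 1/(h·2πrL)):
R_brass pipe wall = ln(489/480)/(2π×117×1) = 2.527×10^-5 K/W
R_expanded polystyrene = ln(506/489)/(2π×0.0385×1) = 0.1413 K/W
R_cellular glass = ln(586/506)/(2π×0.0505×1) = 0.4626 K/W
R_outer film = 1/(h_o·2πr_oL) = 1/(21.2×2π×0.586×1) = 0.01281 K/W
R_total = 0.6167 K/W
Q = ΔT/R_total = 105/0.6167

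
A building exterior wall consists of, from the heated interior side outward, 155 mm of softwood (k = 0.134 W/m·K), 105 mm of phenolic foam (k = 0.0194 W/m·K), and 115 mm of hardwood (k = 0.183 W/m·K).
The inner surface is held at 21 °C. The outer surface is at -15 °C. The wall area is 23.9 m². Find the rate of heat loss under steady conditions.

Using the resistance-network approach (series):
R_softwood = L/(kA) = 0.155/(0.134×23.9) = 0.0484 K/W
R_phenolic foam = L/(kA) = 0.105/(0.0194×23.9) = 0.2265 K/W
R_hardwood = L/(kA) = 0.115/(0.183×23.9) = 0.02629 K/W
R_total = 0.3012 K/W
Q = ΔT / R_total = 36 / 0.3012

Q ≈ 120 W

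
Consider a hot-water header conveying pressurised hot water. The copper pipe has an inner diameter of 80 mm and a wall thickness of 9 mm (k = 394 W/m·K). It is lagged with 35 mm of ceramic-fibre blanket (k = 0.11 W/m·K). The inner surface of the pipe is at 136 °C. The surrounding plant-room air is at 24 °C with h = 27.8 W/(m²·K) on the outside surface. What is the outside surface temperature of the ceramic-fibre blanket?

T ≈ 33 °C

Radial resistances (cylindrical: R_cond = ln(r_o/r_i)/(2πkL), R_conv = 1/(h·2πrL)):
R_copper pipe wall = ln(49/40)/(2π×394×1) = 8.198×10^-5 K/W
R_ceramic-fibre blanket = ln(84/49)/(2π×0.11×1) = 0.7799 K/W
R_outer film = 1/(h_o·2πr_oL) = 1/(27.8×2π×0.084×1) = 0.06815 K/W
R_total = 0.8481 K/W
Q = ΔT/R_total = 112/0.8481
Q = 132 W/m
T_interface = T_inner − Q·ΣR(inner→interface) = 136 − 132×0.7799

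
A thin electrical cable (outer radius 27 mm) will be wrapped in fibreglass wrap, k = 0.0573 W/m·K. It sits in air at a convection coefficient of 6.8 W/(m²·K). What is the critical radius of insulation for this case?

For a cylinder r_cr = k/h = 0.0573/6.8
r_cr = 8.43 mm; since the bare radius (27 mm) is above r_cr, any added insulation will reduce heat loss.

r_cr ≈ 8.43 mm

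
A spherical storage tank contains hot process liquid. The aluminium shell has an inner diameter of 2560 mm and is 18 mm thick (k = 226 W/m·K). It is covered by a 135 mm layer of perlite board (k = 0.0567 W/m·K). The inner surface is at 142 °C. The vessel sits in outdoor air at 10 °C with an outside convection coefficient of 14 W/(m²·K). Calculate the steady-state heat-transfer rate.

For a spherical shell R = (1/r₁ − 1/r₂)/(4πk); film R = 1/(h·4πr²). In series:
R_aluminium shell = (1/1.28 − 1/1.298)/(4π×226) = 3.815×10^-6 K/W
R_perlite board = (1/1.298 − 1/1.433)/(4π×0.0567) = 0.1019 K/W
R_outer film = 1/(h·4πr_o²) = 1/(14×4π×1.433²) = 0.002768 K/W
R_total = 0.1046 K/W
Q = ΔT/R_total = 132/0.1046

Q ≈ 1260 W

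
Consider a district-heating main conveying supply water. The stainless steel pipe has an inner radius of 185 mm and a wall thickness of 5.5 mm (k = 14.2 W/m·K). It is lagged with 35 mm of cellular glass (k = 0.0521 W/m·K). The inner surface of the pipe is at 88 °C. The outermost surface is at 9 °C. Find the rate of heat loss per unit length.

Cylindrical conduction, so R = ln(r₂/r₁)/(2πkL) per layer, in series:
R_stainless steel pipe wall = ln(190.5/185)/(2π×14.2×1) = 3.284×10^-4 K/W
R_cellular glass = ln(225.5/190.5)/(2π×0.0521×1) = 0.5152 K/W
R_total = 0.5156 K/W
Q = ΔT/R_total = 79/0.5156

q′ ≈ 153 W/m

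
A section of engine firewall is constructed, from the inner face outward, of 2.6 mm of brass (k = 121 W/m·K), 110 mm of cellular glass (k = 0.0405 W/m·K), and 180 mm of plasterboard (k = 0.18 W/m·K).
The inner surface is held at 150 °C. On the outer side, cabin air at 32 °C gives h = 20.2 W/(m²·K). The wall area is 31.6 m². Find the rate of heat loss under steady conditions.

Model the wall as resistances in series:
R_brass = L/(kA) = 0.0026/(121×31.6) = 6.8×10^-7 K/W
R_cellular glass = L/(kA) = 0.11/(0.0405×31.6) = 0.08595 K/W
R_plasterboard = L/(kA) = 0.18/(0.18×31.6) = 0.03165 K/W
R_outer film = 1/(h_o·A) = 1/(20.2×31.6) = 0.001567 K/W
R_total = 0.1192 K/W
Q = ΔT / R_total = 118 / 0.1192

Q ≈ 990 W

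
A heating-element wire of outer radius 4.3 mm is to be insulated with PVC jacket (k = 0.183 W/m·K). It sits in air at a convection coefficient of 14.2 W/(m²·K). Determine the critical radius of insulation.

For a cylinder r_cr = k/h = 0.183/14.2
r_cr = 12.9 mm; since the bare radius (4.3 mm) is below r_cr, adding a thin layer of insulation will *increase* heat loss.

r_cr ≈ 12.9 mm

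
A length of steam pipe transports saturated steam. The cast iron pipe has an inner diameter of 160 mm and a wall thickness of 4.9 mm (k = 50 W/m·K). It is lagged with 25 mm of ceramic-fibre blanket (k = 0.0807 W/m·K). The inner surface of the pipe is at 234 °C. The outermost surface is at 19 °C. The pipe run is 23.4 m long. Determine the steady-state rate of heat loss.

Treating each annulus and film as a series resistance:
R_cast iron pipe wall = ln(84.9/80)/(2π×50×23.4) = 8.087×10^-6 K/W
R_ceramic-fibre blanket = ln(109.9/84.9)/(2π×0.0807×23.4) = 0.02175 K/W
R_total = 0.02176 K/W
Q = ΔT/R_total = 215/0.02176

Q ≈ 9880 W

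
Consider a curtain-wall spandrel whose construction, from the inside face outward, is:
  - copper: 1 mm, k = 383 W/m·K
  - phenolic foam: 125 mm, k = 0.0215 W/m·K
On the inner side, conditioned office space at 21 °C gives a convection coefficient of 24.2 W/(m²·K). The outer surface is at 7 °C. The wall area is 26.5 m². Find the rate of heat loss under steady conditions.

Using the resistance-network approach (series):
R_inner film = 1/(h_i·A) = 1/(24.2×26.5) = 0.001559 K/W
R_copper = L/(kA) = 0.001/(383×26.5) = 9.853×10^-8 K/W
R_phenolic foam = L/(kA) = 0.125/(0.0215×26.5) = 0.2194 K/W
R_total = 0.221 K/W
Q = ΔT / R_total = 14 / 0.221

Q ≈ 63.4 W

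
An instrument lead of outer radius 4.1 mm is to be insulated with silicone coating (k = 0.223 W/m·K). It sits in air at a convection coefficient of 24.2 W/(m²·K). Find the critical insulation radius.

For a cylinder r_cr = k/h = 0.223/24.2
r_cr = 9.21 mm; since the bare radius (4.1 mm) is below r_cr, adding a thin layer of insulation will *increase* heat loss.

r_cr ≈ 9.21 mm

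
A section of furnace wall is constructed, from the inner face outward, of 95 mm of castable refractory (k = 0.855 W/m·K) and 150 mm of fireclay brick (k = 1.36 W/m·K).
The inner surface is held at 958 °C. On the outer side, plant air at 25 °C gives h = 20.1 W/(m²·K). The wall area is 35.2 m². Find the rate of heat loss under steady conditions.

Q ≈ 121000 W

Model the wall as resistances in series:
R_castable refractory = L/(kA) = 0.095/(0.855×35.2) = 0.003157 K/W
R_fireclay brick = L/(kA) = 0.15/(1.36×35.2) = 0.003133 K/W
R_outer film = 1/(h_o·A) = 1/(20.1×35.2) = 0.001413 K/W
R_total = 0.007703 K/W
Q = ΔT / R_total = 933 / 0.007703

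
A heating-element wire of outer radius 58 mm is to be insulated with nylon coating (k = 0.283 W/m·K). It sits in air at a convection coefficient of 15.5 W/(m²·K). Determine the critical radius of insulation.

r_cr ≈ 18.3 mm

For a cylinder r_cr = k/h = 0.283/15.5
r_cr = 18.3 mm; since the bare radius (58 mm) is above r_cr, any added insulation will reduce heat loss.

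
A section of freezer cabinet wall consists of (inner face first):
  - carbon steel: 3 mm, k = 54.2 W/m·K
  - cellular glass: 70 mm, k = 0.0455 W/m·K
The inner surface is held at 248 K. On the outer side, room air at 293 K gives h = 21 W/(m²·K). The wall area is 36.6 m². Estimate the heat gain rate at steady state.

Q ≈ 1040 W

Using the resistance-network approach (series):
R_carbon steel = L/(kA) = 0.003/(54.2×36.6) = 1.512×10^-6 K/W
R_cellular glass = L/(kA) = 0.07/(0.0455×36.6) = 0.04203 K/W
R_outer film = 1/(h_o·A) = 1/(21×36.6) = 0.001301 K/W
R_total = 0.04334 K/W
Q = ΔT / R_total = 45 / 0.04334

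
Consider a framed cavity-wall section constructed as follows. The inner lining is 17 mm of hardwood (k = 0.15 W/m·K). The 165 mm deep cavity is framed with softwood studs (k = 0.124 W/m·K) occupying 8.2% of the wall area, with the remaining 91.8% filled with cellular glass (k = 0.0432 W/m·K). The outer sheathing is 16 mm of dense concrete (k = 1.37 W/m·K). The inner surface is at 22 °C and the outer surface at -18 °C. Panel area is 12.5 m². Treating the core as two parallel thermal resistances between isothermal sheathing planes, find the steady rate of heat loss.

Q ≈ 145 W

Sheathing layers in series; stud and cavity paths in parallel between them.
R_inner = 0.017/(0.15×12.5) = 0.009067 K/W
R_stud  = 0.165/(0.124×0.082×12.5) = 1.298 K/W
R_cav   = 0.165/(0.0432×0.918×12.5) = 0.3328 K/W
1/R_core = 1/R_stud + 1/R_cav → R_core = 0.2649 K/W
R_outer = 0.016/(1.37×12.5) = 9.343×10^-4 K/W
R_total = 0.2749 K/W
Q = ΔT/R_total = 40/0.2749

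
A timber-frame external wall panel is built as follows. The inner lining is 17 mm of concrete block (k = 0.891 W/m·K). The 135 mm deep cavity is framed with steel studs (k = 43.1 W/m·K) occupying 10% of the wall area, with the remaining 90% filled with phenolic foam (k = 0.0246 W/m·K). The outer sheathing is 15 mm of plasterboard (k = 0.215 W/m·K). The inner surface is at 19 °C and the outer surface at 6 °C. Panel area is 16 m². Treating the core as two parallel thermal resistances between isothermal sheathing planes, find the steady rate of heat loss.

Sheathing layers in series; stud and cavity paths in parallel between them.
R_inner = 0.017/(0.891×16) = 0.001192 K/W
R_stud  = 0.135/(43.1×0.1×16) = 0.001958 K/W
R_cav   = 0.135/(0.0246×0.9×16) = 0.3811 K/W
1/R_core = 1/R_stud + 1/R_cav → R_core = 0.001948 K/W
R_outer = 0.015/(0.215×16) = 0.00436 K/W
R_total = 0.007501 K/W
Q = ΔT/R_total = 13/0.007501

Q ≈ 1730 W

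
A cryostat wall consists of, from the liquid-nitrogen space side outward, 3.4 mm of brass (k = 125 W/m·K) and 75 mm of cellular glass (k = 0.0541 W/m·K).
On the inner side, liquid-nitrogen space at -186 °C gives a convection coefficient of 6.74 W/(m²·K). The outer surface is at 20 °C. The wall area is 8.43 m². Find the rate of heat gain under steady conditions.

Q ≈ 1130 W

Thermal resistances in series:
R_inner film = 1/(h_i·A) = 1/(6.74×8.43) = 0.0176 K/W
R_brass = L/(kA) = 0.0034/(125×8.43) = 3.227×10^-6 K/W
R_cellular glass = L/(kA) = 0.075/(0.0541×8.43) = 0.1645 K/W
R_total = 0.1821 K/W
Q = ΔT / R_total = 206 / 0.1821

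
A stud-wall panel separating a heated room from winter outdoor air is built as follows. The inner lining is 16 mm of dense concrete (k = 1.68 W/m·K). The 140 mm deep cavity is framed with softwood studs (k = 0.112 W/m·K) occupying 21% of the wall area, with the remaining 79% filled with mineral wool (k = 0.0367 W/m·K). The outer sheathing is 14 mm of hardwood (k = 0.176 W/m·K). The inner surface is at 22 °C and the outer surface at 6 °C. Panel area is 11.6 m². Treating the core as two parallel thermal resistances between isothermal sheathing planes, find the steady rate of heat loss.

Sheathing layers in series; stud and cavity paths in parallel between them.
R_inner = 0.016/(1.68×11.6) = 8.21×10^-4 K/W
R_stud  = 0.14/(0.112×0.21×11.6) = 0.5131 K/W
R_cav   = 0.14/(0.0367×0.79×11.6) = 0.4163 K/W
1/R_core = 1/R_stud + 1/R_cav → R_core = 0.2298 K/W
R_outer = 0.014/(0.176×11.6) = 0.006857 K/W
R_total = 0.2375 K/W
Q = ΔT/R_total = 16/0.2375

Q ≈ 67.4 W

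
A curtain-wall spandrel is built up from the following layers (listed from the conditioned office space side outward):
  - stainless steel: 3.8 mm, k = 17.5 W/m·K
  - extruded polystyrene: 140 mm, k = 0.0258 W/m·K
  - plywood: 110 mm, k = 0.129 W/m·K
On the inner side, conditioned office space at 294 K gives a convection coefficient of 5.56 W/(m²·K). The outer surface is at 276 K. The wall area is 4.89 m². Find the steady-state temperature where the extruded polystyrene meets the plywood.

Using the resistance-network approach (series):
R_inner film = 1/(h_i·A) = 1/(5.56×4.89) = 0.03678 K/W
R_stainless steel = L/(kA) = 0.0038/(17.5×4.89) = 4.441×10^-5 K/W
R_extruded polystyrene = L/(kA) = 0.14/(0.0258×4.89) = 1.11 K/W
R_plywood = L/(kA) = 0.11/(0.129×4.89) = 0.1744 K/W
R_total = 1.321 K/W;  Q = ΔT/R_total = 18/1.321 = 13.63 W
T_interface = T_inner − Q·ΣR(inner→interface) = 294 − 13.6×1.147

T ≈ 278 K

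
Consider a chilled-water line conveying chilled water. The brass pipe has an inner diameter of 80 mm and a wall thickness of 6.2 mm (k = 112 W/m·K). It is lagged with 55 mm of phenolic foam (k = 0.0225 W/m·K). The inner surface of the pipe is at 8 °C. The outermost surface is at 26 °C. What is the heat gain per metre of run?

q′ ≈ 3.25 W/m

Cylindrical conduction, so R = ln(r₂/r₁)/(2πkL) per layer, in series:
R_brass pipe wall = ln(46.2/40)/(2π×112×1) = 2.048×10^-4 K/W
R_phenolic foam = ln(101.2/46.2)/(2π×0.0225×1) = 5.547 K/W
R_total = 5.547 K/W
Q = ΔT/R_total = 18/5.547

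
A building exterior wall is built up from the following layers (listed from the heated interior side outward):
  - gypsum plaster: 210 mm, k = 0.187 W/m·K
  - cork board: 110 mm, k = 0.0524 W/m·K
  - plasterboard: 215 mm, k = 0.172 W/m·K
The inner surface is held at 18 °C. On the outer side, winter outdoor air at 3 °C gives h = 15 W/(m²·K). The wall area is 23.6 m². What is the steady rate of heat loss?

Thermal resistances in series:
R_gypsum plaster = L/(kA) = 0.21/(0.187×23.6) = 0.04758 K/W
R_cork board = L/(kA) = 0.11/(0.0524×23.6) = 0.08895 K/W
R_plasterboard = L/(kA) = 0.215/(0.172×23.6) = 0.05297 K/W
R_outer film = 1/(h_o·A) = 1/(15×23.6) = 0.002825 K/W
R_total = 0.1923 K/W
Q = ΔT / R_total = 15 / 0.1923

Q ≈ 78 W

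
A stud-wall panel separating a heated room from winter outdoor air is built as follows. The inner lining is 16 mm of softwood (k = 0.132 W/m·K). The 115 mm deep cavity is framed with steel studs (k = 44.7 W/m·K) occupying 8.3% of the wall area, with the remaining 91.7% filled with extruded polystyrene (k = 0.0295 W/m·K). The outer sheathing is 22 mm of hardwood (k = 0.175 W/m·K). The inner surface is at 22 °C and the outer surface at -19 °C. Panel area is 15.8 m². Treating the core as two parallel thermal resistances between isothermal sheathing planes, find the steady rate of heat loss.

Sheathing layers in series; stud and cavity paths in parallel between them.
R_inner = 0.016/(0.132×15.8) = 0.007672 K/W
R_stud  = 0.115/(44.7×0.083×15.8) = 0.001962 K/W
R_cav   = 0.115/(0.0295×0.917×15.8) = 0.2691 K/W
1/R_core = 1/R_stud + 1/R_cav → R_core = 0.001948 K/W
R_outer = 0.022/(0.175×15.8) = 0.007957 K/W
R_total = 0.01758 K/W
Q = ΔT/R_total = 41/0.01758

Q ≈ 2330 W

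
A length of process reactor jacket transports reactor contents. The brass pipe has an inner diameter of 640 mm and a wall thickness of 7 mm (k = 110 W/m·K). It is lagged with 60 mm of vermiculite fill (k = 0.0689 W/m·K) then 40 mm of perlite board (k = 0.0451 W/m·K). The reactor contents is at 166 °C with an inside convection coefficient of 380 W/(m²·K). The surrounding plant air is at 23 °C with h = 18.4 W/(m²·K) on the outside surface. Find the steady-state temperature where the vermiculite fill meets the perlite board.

Treating each annulus and film as a series resistance:
R_inner film = 1/(h_i·2πr₁L) = 1/(380×2π×0.32×1) = 0.001309 K/W
R_brass pipe wall = ln(327/320)/(2π×110×1) = 3.131×10^-5 K/W
R_vermiculite fill = ln(387/327)/(2π×0.0689×1) = 0.3891 K/W
R_perlite board = ln(427/387)/(2π×0.0451×1) = 0.3471 K/W
R_outer film = 1/(h_o·2πr_oL) = 1/(18.4×2π×0.427×1) = 0.02026 K/W
R_total = 0.7578 K/W
Q = ΔT/R_total = 143/0.7578
Q = 189 W/m
T_interface = T_inner − Q·ΣR(inner→interface) = 166 − 189×0.3905

T ≈ 92.3 °C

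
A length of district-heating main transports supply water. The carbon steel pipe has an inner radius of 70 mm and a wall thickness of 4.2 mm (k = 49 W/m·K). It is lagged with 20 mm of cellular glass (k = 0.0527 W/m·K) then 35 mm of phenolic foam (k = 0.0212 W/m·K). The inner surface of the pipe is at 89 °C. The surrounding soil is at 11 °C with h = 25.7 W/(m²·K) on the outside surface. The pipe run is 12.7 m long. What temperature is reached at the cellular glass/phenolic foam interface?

For a radial system each layer contributes R = ln(r_out/r_in)/(2πkL); films add R = 1/(hA).
R_carbon steel pipe wall = ln(74.2/70)/(2π×49×12.7) = 1.49×10^-5 K/W
R_cellular glass = ln(94.2/74.2)/(2π×0.0527×12.7) = 0.05675 K/W
R_phenolic foam = ln(129.2/94.2)/(2π×0.0212×12.7) = 0.1868 K/W
R_outer film = 1/(h_o·2πr_oL) = 1/(25.7×2π×0.1292×12.7) = 0.003774 K/W
R_total = 0.2473 K/W
Q = ΔT/R_total = 78/0.2473
Q = 315 W
T_interface = T_inner − Q·ΣR(inner→interface) = 89 − 315×0.05677

T ≈ 71.1 °C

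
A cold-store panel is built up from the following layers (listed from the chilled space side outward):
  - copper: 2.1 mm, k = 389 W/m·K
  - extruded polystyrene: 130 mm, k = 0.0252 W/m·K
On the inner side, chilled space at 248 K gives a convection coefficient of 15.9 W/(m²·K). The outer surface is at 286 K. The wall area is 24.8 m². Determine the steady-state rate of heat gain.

Using the resistance-network approach (series):
R_inner film = 1/(h_i·A) = 1/(15.9×24.8) = 0.002536 K/W
R_copper = L/(kA) = 0.0021/(389×24.8) = 2.177×10^-7 K/W
R_extruded polystyrene = L/(kA) = 0.13/(0.0252×24.8) = 0.208 K/W
R_total = 0.2105 K/W
Q = ΔT / R_total = 38 / 0.2105

Q ≈ 180 W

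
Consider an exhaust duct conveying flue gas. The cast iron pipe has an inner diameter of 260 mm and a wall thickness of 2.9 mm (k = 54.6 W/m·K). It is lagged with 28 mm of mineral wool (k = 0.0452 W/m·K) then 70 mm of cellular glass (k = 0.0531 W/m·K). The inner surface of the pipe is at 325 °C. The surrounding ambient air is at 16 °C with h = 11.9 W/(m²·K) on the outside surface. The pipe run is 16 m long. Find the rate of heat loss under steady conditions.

Q ≈ 2730 W

Cylindrical conduction, so R = ln(r₂/r₁)/(2πkL) per layer, in series:
R_cast iron pipe wall = ln(132.9/130)/(2π×54.6×16) = 4.019×10^-6 K/W
R_mineral wool = ln(160.9/132.9)/(2π×0.0452×16) = 0.04207 K/W
R_cellular glass = ln(230.9/160.9)/(2π×0.0531×16) = 0.06766 K/W
R_outer film = 1/(h_o·2πr_oL) = 1/(11.9×2π×0.2309×16) = 0.00362 K/W
R_total = 0.1134 K/W
Q = ΔT/R_total = 309/0.1134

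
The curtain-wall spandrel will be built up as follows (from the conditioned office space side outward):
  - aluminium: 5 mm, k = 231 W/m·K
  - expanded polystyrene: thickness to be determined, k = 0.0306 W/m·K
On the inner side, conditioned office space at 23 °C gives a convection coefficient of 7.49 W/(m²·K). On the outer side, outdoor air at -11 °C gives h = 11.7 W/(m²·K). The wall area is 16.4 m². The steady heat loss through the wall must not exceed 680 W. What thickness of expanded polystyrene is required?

L ≈ 18.4 mm

Model the wall as resistances in series:
R_inner film = 1/(h_i·A) = 1/(7.49×16.4) = 0.008141 K/W
R_aluminium = L/(kA) = 0.005/(231×16.4) = 1.32×10^-6 K/W
R_outer film = 1/(h_o·A) = 1/(11.7×16.4) = 0.005212 K/W
Sum of the known resistances R_other = 0.01335 K/W
Required total resistance R_tot = ΔT/Q_allow = 34/680 = 0.05 K/W
R_expanded polystyrene = R_tot − R_other = 0.03665 K/W
L = R·k·A = 0.03665×0.0306×16.4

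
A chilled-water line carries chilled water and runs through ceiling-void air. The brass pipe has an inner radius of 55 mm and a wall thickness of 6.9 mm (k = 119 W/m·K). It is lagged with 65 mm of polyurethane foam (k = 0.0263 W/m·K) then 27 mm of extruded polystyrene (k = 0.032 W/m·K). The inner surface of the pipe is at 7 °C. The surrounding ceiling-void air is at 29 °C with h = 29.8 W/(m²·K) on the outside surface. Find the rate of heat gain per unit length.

q′ ≈ 4.12 W/m

Cylindrical conduction, so R = ln(r₂/r₁)/(2πkL) per layer, in series:
R_brass pipe wall = ln(61.9/55)/(2π×119×1) = 1.581×10^-4 K/W
R_polyurethane foam = ln(126.9/61.9)/(2π×0.0263×1) = 4.344 K/W
R_extruded polystyrene = ln(153.9/126.9)/(2π×0.032×1) = 0.9594 K/W
R_outer film = 1/(h_o·2πr_oL) = 1/(29.8×2π×0.1539×1) = 0.0347 K/W
R_total = 5.339 K/W
Q = ΔT/R_total = 22/5.339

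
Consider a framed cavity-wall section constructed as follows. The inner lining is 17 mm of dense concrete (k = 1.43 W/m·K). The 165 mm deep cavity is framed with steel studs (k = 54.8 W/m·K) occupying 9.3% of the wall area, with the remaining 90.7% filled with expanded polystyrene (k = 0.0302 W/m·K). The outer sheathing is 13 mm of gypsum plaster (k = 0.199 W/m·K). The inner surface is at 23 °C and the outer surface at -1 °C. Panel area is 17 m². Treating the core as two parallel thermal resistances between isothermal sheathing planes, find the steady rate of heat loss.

Sheathing layers in series; stud and cavity paths in parallel between them.
R_inner = 0.017/(1.43×17) = 6.993×10^-4 K/W
R_stud  = 0.165/(54.8×0.093×17) = 0.001904 K/W
R_cav   = 0.165/(0.0302×0.907×17) = 0.3543 K/W
1/R_core = 1/R_stud + 1/R_cav → R_core = 0.001894 K/W
R_outer = 0.013/(0.199×17) = 0.003843 K/W
R_total = 0.006436 K/W
Q = ΔT/R_total = 24/0.006436

Q ≈ 3730 W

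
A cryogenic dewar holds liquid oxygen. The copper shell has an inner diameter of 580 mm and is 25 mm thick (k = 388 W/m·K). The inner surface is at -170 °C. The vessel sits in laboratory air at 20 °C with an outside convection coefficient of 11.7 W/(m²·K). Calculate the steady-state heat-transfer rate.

Q ≈ 2770 W

Each spherical layer contributes R = (1/r_i − 1/r_o)/(4πk):
R_copper shell = (1/0.29 − 1/0.315)/(4π×388) = 5.613×10^-5 K/W
R_outer film = 1/(h·4πr_o²) = 1/(11.7×4π×0.315²) = 0.06855 K/W
R_total = 0.0686 K/W
Q = ΔT/R_total = 190/0.0686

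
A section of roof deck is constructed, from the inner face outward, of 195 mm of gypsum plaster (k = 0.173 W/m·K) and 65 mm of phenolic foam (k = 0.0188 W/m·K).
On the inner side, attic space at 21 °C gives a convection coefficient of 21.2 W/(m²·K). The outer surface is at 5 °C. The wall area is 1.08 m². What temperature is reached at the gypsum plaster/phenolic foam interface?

T ≈ 16.9 °C

Thermal resistances in series:
R_inner film = 1/(h_i·A) = 1/(21.2×1.08) = 0.04368 K/W
R_gypsum plaster = L/(kA) = 0.195/(0.173×1.08) = 1.044 K/W
R_phenolic foam = L/(kA) = 0.065/(0.0188×1.08) = 3.201 K/W
R_total = 4.289 K/W;  Q = ΔT/R_total = 16/4.289 = 3.731 W
T_interface = T_inner − Q·ΣR(inner→interface) = 21 − 3.73×1.087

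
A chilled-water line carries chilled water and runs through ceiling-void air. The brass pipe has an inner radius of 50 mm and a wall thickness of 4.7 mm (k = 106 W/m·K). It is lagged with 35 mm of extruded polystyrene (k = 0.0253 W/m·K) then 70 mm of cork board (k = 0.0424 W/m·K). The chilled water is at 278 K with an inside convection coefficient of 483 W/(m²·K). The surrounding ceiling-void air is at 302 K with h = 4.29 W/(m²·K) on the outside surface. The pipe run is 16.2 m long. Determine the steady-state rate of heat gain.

Q ≈ 70.5 W

Radial resistances (cylindrical: R_cond = ln(r_o/r_i)/(2πkL), R_conv = 1/(h·2πrL)):
R_inner film = 1/(h_i·2πr₁L) = 1/(483×2π×0.05×16.2) = 4.068×10^-4 K/W
R_brass pipe wall = ln(54.7/50)/(2π×106×16.2) = 8.327×10^-6 K/W
R_extruded polystyrene = ln(89.7/54.7)/(2π×0.0253×16.2) = 0.1921 K/W
R_cork board = ln(159.7/89.7)/(2π×0.0424×16.2) = 0.1337 K/W
R_outer film = 1/(h_o·2πr_oL) = 1/(4.29×2π×0.1597×16.2) = 0.01434 K/W
R_total = 0.3405 K/W
Q = ΔT/R_total = 24/0.3405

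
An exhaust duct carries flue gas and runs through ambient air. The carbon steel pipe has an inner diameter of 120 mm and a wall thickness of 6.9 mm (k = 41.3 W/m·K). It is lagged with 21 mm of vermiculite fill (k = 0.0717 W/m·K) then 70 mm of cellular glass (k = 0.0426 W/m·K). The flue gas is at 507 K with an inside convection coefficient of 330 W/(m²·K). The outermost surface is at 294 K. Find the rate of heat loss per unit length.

q′ ≈ 76 W/m

Per-layer cylindrical resistances, series-summed:
R_inner film = 1/(h_i·2πr₁L) = 1/(330×2π×0.06×1) = 0.008038 K/W
R_carbon steel pipe wall = ln(66.9/60)/(2π×41.3×1) = 4.195×10^-4 K/W
R_vermiculite fill = ln(87.9/66.9)/(2π×0.0717×1) = 0.606 K/W
R_cellular glass = ln(157.9/87.9)/(2π×0.0426×1) = 2.188 K/W
R_total = 2.803 K/W
Q = ΔT/R_total = 213/2.803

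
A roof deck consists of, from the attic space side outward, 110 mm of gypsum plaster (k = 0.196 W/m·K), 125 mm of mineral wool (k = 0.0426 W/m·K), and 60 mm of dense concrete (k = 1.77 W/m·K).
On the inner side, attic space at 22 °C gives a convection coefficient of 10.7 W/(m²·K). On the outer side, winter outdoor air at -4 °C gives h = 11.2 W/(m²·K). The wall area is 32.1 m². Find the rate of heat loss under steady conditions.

Series thermal resistances:
R_inner film = 1/(h_i·A) = 1/(10.7×32.1) = 0.002911 K/W
R_gypsum plaster = L/(kA) = 0.11/(0.196×32.1) = 0.01748 K/W
R_mineral wool = L/(kA) = 0.125/(0.0426×32.1) = 0.09141 K/W
R_dense concrete = L/(kA) = 0.06/(1.77×32.1) = 0.001056 K/W
R_outer film = 1/(h_o·A) = 1/(11.2×32.1) = 0.002781 K/W
R_total = 0.1156 K/W
Q = ΔT / R_total = 26 / 0.1156

Q ≈ 225 W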